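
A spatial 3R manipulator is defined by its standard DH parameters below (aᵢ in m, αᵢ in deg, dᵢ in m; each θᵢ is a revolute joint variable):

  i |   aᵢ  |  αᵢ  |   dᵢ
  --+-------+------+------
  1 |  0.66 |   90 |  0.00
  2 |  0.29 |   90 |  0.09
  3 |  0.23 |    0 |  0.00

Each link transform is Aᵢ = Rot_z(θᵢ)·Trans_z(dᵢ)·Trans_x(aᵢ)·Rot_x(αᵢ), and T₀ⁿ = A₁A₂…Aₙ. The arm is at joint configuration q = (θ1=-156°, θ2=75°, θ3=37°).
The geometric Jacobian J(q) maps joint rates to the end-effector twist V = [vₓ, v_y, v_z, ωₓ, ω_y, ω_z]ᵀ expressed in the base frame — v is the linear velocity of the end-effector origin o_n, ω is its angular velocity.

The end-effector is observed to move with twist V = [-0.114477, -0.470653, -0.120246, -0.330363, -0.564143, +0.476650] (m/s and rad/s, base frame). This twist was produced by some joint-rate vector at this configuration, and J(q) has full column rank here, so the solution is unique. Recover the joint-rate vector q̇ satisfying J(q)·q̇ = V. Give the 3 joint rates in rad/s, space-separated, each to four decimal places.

0.6190 -0.3810 0.5500

o_n = [-0.8078, -0.1096, 0.4575]
J₁: ẑ×o_n = [0.1096, -0.8078, 0.0000], ω = ẑ
J2: z=[-0.4067, 0.9135, 0.0000] o=[-0.6029, -0.2684, 0.0000] → [0.4180, 0.1861, 0.1226, -0.4067, 0.9135, 0.0000]
J3: z=[-0.8824, -0.3929, -0.2588] o=[-0.7081, -0.2168, 0.2801] → [-0.0420, 0.1824, -0.1337, -0.8824, -0.3929, -0.2588]
q̇ = J⁺·V = [0.6190, -0.3810, 0.5500]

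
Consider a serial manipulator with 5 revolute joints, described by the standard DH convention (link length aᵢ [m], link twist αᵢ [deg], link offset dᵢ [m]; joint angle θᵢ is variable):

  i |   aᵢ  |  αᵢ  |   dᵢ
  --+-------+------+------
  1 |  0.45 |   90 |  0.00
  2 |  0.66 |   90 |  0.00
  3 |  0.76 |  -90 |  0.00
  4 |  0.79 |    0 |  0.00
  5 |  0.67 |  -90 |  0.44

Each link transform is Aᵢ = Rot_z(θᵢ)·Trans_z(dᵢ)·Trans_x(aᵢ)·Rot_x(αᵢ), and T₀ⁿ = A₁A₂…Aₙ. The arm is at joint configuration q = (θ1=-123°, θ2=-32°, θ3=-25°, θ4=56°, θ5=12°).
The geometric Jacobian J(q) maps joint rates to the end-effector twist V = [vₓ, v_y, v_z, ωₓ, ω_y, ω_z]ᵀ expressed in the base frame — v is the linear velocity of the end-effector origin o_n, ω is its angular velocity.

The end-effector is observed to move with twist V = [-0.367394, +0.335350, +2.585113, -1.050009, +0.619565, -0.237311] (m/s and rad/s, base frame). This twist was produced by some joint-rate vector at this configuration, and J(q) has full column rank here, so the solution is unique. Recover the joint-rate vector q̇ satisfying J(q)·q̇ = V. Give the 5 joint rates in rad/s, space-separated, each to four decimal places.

o_n = [-1.4318, -2.5999, -0.0638]
J₁: ẑ×o_n = [2.5999, -1.4318, 0.0000], ω = ẑ
J2: z=[-0.8387, 0.5446, 0.0000] o=[-0.2451, -0.3774, 0.0000] → [-0.0347, -0.0535, 2.5102, -0.8387, 0.5446, 0.0000]
J3: z=[0.2886, 0.4444, -0.8480] o=[-0.5499, -0.8468, -0.3497] → [-1.3596, 0.6653, -0.1140, 0.2886, 0.4444, -0.8480]
J4: z=[-0.9553, 0.1930, -0.2240] o=[-0.5987, -1.5116, -0.7148] → [-0.1180, 0.8085, 1.2004, -0.9553, 0.1930, -0.2240]
J5: z=[-0.9553, 0.1930, -0.2240] o=[-0.8161, -2.1892, -0.3715] → [-0.0326, 0.4319, 0.5112, -0.9553, 0.1930, -0.2240]
q̇ = J⁺·V = [-0.0490, 0.9090, 0.1320, 0.2090, 0.1320]

-0.0490 0.9090 0.1320 0.2090 0.1320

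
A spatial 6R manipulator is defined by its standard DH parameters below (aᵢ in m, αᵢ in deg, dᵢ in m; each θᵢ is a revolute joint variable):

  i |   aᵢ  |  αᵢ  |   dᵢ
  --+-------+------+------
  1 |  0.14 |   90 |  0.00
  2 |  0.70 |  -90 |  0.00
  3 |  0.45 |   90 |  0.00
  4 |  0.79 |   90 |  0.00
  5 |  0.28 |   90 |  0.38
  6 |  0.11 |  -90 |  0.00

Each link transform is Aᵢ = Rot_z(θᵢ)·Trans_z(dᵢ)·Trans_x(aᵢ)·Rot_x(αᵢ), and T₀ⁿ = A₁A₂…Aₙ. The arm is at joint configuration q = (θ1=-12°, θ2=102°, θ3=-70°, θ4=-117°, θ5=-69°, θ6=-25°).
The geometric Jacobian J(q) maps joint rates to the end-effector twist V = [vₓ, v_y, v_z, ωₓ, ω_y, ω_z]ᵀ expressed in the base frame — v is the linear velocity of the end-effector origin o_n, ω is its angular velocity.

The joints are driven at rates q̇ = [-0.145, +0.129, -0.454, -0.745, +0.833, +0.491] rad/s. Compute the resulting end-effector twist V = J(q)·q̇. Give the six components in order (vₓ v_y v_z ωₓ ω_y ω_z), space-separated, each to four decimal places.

o_n = [0.6675, 0.2391, 1.0611]
J₁: ẑ×o_n = [-0.2391, 0.6675, 0.0000], ω = ẑ
J2: z=[-0.2079, -0.9781, 0.0000] o=[0.1369, -0.0291, 0.0000] → [-1.0379, 0.2206, 0.4632, -0.2079, -0.9781, 0.0000]
J3: z=[-0.9568, 0.2034, -0.2079] o=[-0.0054, 0.0012, 0.6847] → [0.1260, 0.2202, -0.3645, -0.9568, 0.2034, -0.2079]
J4: z=[0.1200, -0.3752, -0.9192] o=[-0.1246, -0.4058, 0.8352] → [0.5081, -0.7552, 0.3746, 0.1200, -0.3752, -0.9192]
J5: z=[-0.1983, 0.8981, -0.3925] o=[0.6438, -0.2246, 0.8616] → [0.3611, 0.0303, -0.1132, -0.1983, 0.8981, -0.3925]
J6: z=[-0.9512, -0.0797, 0.2982] o=[0.6347, 0.2378, 0.9561] → [-0.0088, 0.1096, 0.0013, -0.9512, -0.0797, 0.2982]
V = J·q̇ = [-0.2384, 0.4734, -0.1475, -0.3141, 0.7700, 0.4537]

-0.2384 0.4734 -0.1475 -0.3141 0.7700 0.4537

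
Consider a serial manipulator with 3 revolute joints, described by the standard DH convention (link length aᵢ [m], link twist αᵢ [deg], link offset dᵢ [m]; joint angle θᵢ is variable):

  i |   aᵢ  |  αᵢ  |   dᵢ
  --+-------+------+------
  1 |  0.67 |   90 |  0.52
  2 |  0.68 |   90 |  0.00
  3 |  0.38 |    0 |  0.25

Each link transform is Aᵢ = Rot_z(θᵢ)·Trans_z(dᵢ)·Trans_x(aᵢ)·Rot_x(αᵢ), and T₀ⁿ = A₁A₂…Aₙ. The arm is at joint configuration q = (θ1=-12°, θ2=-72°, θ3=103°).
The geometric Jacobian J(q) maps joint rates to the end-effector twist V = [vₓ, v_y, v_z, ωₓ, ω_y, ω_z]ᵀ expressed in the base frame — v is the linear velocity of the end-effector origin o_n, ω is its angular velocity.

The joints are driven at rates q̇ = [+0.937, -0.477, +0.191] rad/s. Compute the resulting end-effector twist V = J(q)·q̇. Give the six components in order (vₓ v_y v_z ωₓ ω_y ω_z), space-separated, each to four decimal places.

o_n = [0.5255, -0.4902, -0.1227]
J₁: ẑ×o_n = [0.4902, 0.5255, -0.0000], ω = ẑ
J2: z=[-0.2079, -0.9781, 0.0000] o=[0.6554, -0.1393, 0.5200] → [0.6286, -0.1336, -0.0540, -0.2079, -0.9781, 0.0000]
J3: z=[-0.9303, 0.1977, -0.3090] o=[0.8609, -0.1830, -0.1267] → [-0.0941, 0.1074, 0.3521, -0.9303, 0.1977, -0.3090]
V = J·q̇ = [0.1415, 0.5767, 0.0930, -0.0785, 0.5043, 0.8780]

0.1415 0.5767 0.0930 -0.0785 0.5043 0.8780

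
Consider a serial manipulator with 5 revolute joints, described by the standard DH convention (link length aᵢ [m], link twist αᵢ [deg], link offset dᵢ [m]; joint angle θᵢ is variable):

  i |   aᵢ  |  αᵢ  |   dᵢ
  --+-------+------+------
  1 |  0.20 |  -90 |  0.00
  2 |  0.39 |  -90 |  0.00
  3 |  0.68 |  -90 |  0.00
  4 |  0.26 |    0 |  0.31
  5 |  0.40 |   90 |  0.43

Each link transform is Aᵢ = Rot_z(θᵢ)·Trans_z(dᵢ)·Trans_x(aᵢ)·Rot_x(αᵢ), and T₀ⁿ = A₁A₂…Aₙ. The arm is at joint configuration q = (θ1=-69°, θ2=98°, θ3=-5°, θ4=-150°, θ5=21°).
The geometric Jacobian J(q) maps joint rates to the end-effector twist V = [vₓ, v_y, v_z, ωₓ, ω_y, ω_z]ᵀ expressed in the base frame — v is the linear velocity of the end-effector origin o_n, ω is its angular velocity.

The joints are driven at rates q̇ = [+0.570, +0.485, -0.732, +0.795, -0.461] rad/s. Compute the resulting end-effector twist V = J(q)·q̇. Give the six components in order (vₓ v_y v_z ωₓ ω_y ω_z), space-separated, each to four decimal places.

o_n = [-0.7892, 0.0484, -0.5891]
J₁: ẑ×o_n = [-0.0484, -0.7892, 0.0000], ω = ẑ
J2: z=[0.9336, 0.3584, 0.0000] o=[0.0717, -0.1867, 0.0000] → [-0.2111, 0.5500, 0.5280, 0.9336, 0.3584, 0.0000]
J3: z=[-0.3549, 0.9245, 0.1392] o=[0.0522, -0.1360, -0.3862] → [-0.2132, -0.1891, 0.7125, -0.3549, 0.9245, 0.1392]
J4: z=[-0.9344, -0.3457, -0.0863] o=[0.0738, -0.0268, -1.0570] → [-0.1553, 0.5117, -0.3685, -0.9344, -0.3457, -0.0863]
J5: z=[-0.9344, -0.3457, -0.0863] o=[-0.2692, -0.0499, -0.8436] → [-0.0795, 0.2827, -0.2716, -0.9344, -0.3457, -0.0863]
V = J·q̇ = [-0.0607, 0.2318, -0.4332, 0.4005, -0.6184, 0.4393]

-0.0607 0.2318 -0.4332 0.4005 -0.6184 0.4393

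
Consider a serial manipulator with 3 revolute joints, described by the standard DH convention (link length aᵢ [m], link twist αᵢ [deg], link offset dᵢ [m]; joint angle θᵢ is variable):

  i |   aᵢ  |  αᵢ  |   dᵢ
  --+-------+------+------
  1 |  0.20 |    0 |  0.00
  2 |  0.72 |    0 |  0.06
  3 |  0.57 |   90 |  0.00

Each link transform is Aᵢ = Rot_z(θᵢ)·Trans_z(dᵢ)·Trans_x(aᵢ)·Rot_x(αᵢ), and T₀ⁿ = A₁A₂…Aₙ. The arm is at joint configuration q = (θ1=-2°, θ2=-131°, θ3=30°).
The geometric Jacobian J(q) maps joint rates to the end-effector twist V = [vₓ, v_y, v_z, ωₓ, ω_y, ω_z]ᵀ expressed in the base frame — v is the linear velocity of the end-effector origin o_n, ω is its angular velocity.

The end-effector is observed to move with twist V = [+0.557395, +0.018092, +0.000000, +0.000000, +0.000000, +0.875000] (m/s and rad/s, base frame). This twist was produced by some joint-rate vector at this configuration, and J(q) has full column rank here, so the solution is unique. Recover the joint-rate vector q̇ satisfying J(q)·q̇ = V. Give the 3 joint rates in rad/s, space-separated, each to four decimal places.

0.9540 -0.8310 0.7520

o_n = [-0.4194, -1.0889, 0.0600]
J₁: ẑ×o_n = [1.0889, -0.4194, 0.0000], ω = ẑ
J2: z=[0.0000, 0.0000, 1.0000] o=[0.1999, -0.0070, 0.0000] → [1.0820, -0.6193, 0.0000, 0.0000, 0.0000, 1.0000]
J3: z=[0.0000, 0.0000, 1.0000] o=[-0.2912, -0.5336, 0.0600] → [0.5554, -0.1282, 0.0000, 0.0000, 0.0000, 1.0000]
q̇ = J⁺·V = [0.9540, -0.8310, 0.7520]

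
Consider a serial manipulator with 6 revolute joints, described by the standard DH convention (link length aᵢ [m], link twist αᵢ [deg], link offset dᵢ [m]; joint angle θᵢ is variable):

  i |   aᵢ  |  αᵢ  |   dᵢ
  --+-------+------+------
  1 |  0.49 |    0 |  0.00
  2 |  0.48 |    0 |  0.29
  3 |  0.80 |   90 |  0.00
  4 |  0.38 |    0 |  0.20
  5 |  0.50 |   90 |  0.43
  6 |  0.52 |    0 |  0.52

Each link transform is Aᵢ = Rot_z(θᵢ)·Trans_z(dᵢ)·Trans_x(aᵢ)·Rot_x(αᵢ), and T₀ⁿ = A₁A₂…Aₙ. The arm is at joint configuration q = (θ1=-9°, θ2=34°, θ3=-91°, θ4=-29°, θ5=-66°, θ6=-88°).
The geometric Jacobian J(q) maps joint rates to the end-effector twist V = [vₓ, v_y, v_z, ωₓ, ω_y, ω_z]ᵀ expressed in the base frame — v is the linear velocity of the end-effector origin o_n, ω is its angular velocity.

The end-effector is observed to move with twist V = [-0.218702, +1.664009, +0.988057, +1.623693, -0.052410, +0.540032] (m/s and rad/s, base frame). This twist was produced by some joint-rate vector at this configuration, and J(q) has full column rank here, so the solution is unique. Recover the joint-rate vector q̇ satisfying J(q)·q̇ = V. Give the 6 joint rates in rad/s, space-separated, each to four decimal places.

0.5010 0.9590 -0.8580 -0.6120 -0.8500 -0.7110

o_n = [1.0497, -0.4386, -0.3651]
J₁: ẑ×o_n = [0.4386, 1.0497, -0.0000], ω = ẑ
J2: z=[0.0000, 0.0000, 1.0000] o=[0.4840, -0.0767, 0.0000] → [0.3620, 0.5658, -0.0000, 0.0000, 0.0000, 1.0000]
J3: z=[0.0000, 0.0000, 1.0000] o=[0.9190, 0.1262, 0.2900] → [0.5648, 0.1307, -0.0000, 0.0000, 0.0000, 1.0000]
J4: z=[-0.9135, -0.4067, 0.0000] o=[1.2444, -0.6046, 0.2900] → [0.2664, -0.5984, -0.2308, -0.9135, -0.4067, 0.0000]
J5: z=[-0.9135, -0.4067, 0.0000] o=[1.1969, -0.9896, 0.1058] → [0.1915, -0.4301, -0.5632, -0.9135, -0.4067, 0.0000]
J6: z=[-0.4052, 0.9101, 0.0872] o=[0.7863, -1.1247, -0.3923] → [-0.0350, 0.0340, -0.5177, -0.4052, 0.9101, 0.0872]
q̇ = J⁺·V = [0.5010, 0.9590, -0.8580, -0.6120, -0.8500, -0.7110]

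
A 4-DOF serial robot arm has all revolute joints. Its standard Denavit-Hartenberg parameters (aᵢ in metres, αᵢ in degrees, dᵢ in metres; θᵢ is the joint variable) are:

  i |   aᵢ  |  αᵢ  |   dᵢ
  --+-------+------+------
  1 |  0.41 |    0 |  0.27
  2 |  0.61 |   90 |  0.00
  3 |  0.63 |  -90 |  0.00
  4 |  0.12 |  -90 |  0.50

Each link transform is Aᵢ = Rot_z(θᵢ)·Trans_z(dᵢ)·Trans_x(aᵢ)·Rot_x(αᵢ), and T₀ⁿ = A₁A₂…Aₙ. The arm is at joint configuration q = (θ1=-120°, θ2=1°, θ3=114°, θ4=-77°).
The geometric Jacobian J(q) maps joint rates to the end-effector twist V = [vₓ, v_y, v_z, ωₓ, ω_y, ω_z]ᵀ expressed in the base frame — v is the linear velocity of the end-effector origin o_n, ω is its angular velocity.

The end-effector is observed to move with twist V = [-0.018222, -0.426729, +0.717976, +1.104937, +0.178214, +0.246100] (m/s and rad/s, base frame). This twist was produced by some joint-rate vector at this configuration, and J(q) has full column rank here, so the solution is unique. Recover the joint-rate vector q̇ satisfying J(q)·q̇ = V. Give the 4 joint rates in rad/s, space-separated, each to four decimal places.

o_n = [-0.2520, -0.1987, 0.6668]
J₁: ẑ×o_n = [0.1987, -0.2520, 0.0000], ω = ẑ
J2: z=[0.0000, 0.0000, 1.0000] o=[-0.2050, -0.3551, 0.2700] → [-0.1564, -0.0470, 0.0000, 0.0000, 0.0000, 1.0000]
J3: z=[-0.8746, 0.4848, 0.0000] o=[-0.5007, -0.8886, 0.2700] → [0.1924, 0.3471, -0.7240, -0.8746, 0.4848, 0.0000]
J4: z=[0.4429, 0.7990, -0.4067] o=[-0.3765, -0.6645, 0.8455] → [0.0467, 0.0285, 0.1068, 0.4429, 0.7990, -0.4067]
q̇ = J⁺·V = [0.5700, -0.0160, -0.8800, 0.7570]

0.5700 -0.0160 -0.8800 0.7570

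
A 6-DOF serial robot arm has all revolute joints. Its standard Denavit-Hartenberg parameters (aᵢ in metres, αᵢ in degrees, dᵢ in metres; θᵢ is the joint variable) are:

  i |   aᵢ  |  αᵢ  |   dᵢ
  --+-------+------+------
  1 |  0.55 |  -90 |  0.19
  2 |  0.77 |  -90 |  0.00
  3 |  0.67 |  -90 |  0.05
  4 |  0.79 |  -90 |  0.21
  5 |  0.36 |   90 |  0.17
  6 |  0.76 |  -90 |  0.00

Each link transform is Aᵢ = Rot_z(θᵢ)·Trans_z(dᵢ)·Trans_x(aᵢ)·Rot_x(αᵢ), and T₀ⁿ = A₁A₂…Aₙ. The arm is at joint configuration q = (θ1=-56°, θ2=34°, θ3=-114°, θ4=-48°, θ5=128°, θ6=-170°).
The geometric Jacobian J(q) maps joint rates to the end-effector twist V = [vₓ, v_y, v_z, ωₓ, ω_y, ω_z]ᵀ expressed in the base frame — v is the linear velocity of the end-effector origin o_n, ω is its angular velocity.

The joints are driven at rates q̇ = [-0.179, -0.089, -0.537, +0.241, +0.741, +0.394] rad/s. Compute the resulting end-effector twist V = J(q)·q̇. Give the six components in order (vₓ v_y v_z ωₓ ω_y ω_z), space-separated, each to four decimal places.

o_n = [1.5992, 0.2703, -0.8432]
J₁: ẑ×o_n = [-0.2703, 1.5992, 0.0000], ω = ẑ
J2: z=[0.8290, 0.5592, 0.0000] o=[0.3076, -0.4560, 0.1900] → [-0.5778, 0.8566, -0.1202, 0.8290, 0.5592, 0.0000]
J3: z=[-0.3127, 0.4636, -0.8290] o=[0.6645, -0.9852, -0.2406] → [0.7615, -0.9633, -0.8259, -0.3127, 0.4636, -0.8290]
J4: z=[0.7607, -0.4004, -0.5108] o=[1.0300, -0.4324, -0.1296] → [0.6447, 0.2520, 0.7625, 0.7607, -0.4004, -0.5108]
J5: z=[0.6319, 0.2772, 0.7238] o=[1.3068, 0.1734, -0.6034] → [-0.1366, 0.3631, -0.0198, 0.6319, 0.2772, 0.7238]
J6: z=[-0.3515, 0.9348, -0.0511] o=[1.1656, 0.1406, -0.2326] → [-0.5641, -0.2368, -0.4509, -0.3515, 0.9348, -0.0511]
V = J·q̇ = [-0.4772, 0.3913, 0.4456, 0.6072, 0.1785, 0.6593]

-0.4772 0.3913 0.4456 0.6072 0.1785 0.6593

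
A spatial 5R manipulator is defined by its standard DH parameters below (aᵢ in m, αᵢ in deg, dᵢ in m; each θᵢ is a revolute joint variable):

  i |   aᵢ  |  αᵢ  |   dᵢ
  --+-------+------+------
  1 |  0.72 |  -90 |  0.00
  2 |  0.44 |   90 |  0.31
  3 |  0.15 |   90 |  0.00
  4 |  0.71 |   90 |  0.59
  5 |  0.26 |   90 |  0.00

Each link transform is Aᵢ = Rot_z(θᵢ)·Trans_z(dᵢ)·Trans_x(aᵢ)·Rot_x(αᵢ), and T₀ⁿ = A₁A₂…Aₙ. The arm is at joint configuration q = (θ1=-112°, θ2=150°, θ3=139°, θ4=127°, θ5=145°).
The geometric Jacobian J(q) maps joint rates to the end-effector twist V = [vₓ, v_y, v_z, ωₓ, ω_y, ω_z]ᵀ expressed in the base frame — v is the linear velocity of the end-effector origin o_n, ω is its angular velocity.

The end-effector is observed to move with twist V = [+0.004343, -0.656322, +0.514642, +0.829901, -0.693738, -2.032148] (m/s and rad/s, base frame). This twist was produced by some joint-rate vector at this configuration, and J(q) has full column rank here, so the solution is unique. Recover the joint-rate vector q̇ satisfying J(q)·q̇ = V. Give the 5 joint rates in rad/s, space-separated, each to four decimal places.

o_n = [0.7064, -0.3070, -0.8625]
J₁: ẑ×o_n = [0.3070, 0.7064, -0.0000], ω = ẑ
J2: z=[0.9272, -0.3746, 0.0000] o=[-0.2697, -0.6676, 0.0000] → [0.3231, 0.7997, 0.7000, 0.9272, -0.3746, 0.0000]
J3: z=[-0.1873, -0.4636, -0.8660] o=[0.1605, -0.4304, -0.2200] → [0.4047, -0.5932, 0.2300, -0.1873, -0.4636, -0.8660]
J4: z=[0.9126, 0.2441, -0.3280] o=[0.2150, -0.5582, -0.1634] → [-0.0882, 0.4768, 0.1093, 0.9126, 0.2441, -0.3280]
J5: z=[0.1775, -0.9592, -0.2198] o=[0.4919, -0.3131, -1.0092] → [-0.1394, -0.0732, 0.2069, 0.1775, -0.9592, -0.2198]
q̇ = J⁺·V = [-0.9160, 0.1950, 0.8740, 0.8070, 0.4300]

-0.9160 0.1950 0.8740 0.8070 0.4300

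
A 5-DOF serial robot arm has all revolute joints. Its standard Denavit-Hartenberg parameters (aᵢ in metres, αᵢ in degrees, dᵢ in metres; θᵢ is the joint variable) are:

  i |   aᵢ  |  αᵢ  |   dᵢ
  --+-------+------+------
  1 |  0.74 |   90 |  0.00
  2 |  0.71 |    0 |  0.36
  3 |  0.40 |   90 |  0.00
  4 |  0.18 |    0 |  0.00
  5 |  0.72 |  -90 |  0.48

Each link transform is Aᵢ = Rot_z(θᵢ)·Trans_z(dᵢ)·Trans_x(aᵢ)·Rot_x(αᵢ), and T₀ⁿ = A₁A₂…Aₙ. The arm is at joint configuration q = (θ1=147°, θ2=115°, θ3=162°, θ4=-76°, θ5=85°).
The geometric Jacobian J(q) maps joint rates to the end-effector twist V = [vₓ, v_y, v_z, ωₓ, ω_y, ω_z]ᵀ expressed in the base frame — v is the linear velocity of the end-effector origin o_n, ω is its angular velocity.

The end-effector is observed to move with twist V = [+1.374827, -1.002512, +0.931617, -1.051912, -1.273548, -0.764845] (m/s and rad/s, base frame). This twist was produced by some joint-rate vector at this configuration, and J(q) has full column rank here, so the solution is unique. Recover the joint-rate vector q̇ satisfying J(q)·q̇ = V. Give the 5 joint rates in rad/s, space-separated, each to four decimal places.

o_n = [0.0749, 0.3067, -0.5611]
J₁: ẑ×o_n = [-0.3067, 0.0749, 0.0000], ω = ẑ
J2: z=[0.5446, 0.8387, 0.0000] o=[-0.6206, 0.4030, 0.0000] → [-0.4706, 0.3056, -0.6358, 0.5446, 0.8387, 0.0000]
J3: z=[0.5446, 0.8387, 0.0000] o=[-0.1729, 0.5415, 0.6435] → [-1.0102, 0.6561, -0.3357, 0.5446, 0.8387, 0.0000]
J4: z=[0.8324, -0.5406, -0.1219] o=[-0.2138, 0.5681, 0.2465] → [0.4047, 0.6370, -0.0616, 0.8324, -0.5406, -0.1219]
J5: z=[0.8324, -0.5406, -0.1219] o=[-0.3134, 0.4245, 0.2032] → [0.3988, 0.5889, 0.1118, 0.8324, -0.5406, -0.1219]
q̇ = J⁺·V = [-0.7880, -0.8220, -0.8190, -0.8960, 0.7060]

-0.7880 -0.8220 -0.8190 -0.8960 0.7060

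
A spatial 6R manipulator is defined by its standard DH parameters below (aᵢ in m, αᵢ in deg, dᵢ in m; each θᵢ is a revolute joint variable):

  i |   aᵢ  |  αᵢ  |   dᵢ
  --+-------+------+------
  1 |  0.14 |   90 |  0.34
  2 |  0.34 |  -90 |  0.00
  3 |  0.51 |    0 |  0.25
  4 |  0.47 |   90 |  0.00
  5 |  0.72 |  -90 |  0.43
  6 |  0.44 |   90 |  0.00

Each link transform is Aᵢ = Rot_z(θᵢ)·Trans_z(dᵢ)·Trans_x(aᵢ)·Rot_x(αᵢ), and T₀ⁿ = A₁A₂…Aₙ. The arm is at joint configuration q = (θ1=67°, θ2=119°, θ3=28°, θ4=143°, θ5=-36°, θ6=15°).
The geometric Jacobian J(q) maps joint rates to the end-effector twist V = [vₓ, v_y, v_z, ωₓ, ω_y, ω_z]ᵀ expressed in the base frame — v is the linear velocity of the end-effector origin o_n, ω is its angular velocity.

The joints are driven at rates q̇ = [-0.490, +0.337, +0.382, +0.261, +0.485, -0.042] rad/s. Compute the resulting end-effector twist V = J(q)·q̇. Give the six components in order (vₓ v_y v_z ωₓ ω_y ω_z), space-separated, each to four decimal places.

o_n = [-0.4074, 1.0110, 0.0733]
J₁: ẑ×o_n = [-1.0110, -0.4074, 0.0000], ω = ẑ
J2: z=[0.9205, -0.3907, 0.0000] o=[0.0547, 0.1289, 0.3400] → [0.1042, 0.2455, 0.6315, 0.9205, -0.3907, 0.0000]
J3: z=[-0.3417, -0.8051, -0.4848] o=[-0.0097, -0.0229, 0.6374] → [0.9554, 0.0001, -0.6735, -0.3417, -0.8051, -0.4848]
J4: z=[-0.3417, -0.8051, -0.4848] o=[-0.4008, -0.3315, 0.9100] → [1.3245, -0.2827, -0.4641, -0.3417, -0.8051, -0.4848]
J5: z=[-0.9388, 0.3161, 0.1368] o=[-0.3806, -0.0956, 0.5040] → [-0.2876, -0.4080, -1.0305, -0.9388, 0.3161, 0.1368]
J6: z=[-0.2511, -0.3563, -0.9000] o=[-0.6145, 0.6734, 0.2648] → [0.3722, -0.2345, -0.0110, -0.2511, -0.3563, -0.9000]
V = J·q̇ = [1.0861, 0.0206, -0.6649, -0.3543, -0.4811, -0.6976]

1.0861 0.0206 -0.6649 -0.3543 -0.4811 -0.6976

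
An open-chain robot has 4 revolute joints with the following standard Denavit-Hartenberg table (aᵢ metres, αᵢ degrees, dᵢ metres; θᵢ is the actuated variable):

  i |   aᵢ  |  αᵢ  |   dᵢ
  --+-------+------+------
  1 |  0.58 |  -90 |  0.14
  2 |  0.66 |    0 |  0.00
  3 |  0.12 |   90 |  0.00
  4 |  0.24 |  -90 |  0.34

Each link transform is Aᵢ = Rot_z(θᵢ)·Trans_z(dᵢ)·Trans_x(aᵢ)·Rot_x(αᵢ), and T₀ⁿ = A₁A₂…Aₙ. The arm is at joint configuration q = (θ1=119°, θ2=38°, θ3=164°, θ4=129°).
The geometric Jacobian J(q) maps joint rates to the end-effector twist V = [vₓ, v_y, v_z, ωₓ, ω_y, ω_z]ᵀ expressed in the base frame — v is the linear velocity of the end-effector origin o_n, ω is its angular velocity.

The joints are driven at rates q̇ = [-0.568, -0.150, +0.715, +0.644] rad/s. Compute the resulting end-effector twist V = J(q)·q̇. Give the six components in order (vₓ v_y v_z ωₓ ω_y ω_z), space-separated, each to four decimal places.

o_n = [-0.6487, 0.7855, -0.5932]
J₁: ẑ×o_n = [-0.7855, -0.6487, 0.0000], ω = ẑ
J2: z=[-0.8746, -0.4848, 0.0000] o=[-0.2812, 0.5073, 0.1400] → [0.3555, -0.6413, -0.4215, -0.8746, -0.4848, 0.0000]
J3: z=[-0.8746, -0.4848, 0.0000] o=[-0.5333, 0.9622, -0.2663] → [0.1585, -0.2859, 0.0986, -0.8746, -0.4848, 0.0000]
J4: z=[0.1816, -0.3276, -0.9272] o=[-0.4794, 0.8648, -0.2214] → [0.0483, 0.2245, -0.0699, 0.1816, -0.3276, -0.9272]
V = J·q̇ = [0.5372, 0.4048, 0.0887, -0.3772, -0.4849, -1.1651]

0.5372 0.4048 0.0887 -0.3772 -0.4849 -1.1651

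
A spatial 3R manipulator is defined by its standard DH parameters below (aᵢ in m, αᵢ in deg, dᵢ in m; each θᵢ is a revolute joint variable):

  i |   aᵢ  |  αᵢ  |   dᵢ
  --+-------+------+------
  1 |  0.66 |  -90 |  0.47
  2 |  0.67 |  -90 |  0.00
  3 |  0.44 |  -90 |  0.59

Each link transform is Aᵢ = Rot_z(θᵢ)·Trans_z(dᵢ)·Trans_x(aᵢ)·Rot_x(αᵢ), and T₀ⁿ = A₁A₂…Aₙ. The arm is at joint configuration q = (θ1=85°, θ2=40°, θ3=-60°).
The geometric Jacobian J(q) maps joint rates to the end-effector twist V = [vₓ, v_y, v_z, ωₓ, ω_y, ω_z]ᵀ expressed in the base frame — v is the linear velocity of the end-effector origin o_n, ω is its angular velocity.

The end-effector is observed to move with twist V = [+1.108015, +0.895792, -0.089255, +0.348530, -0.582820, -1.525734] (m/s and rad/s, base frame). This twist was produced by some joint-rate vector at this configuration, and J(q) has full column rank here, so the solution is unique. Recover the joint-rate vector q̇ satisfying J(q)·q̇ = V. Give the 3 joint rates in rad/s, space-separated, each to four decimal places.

o_n = [-0.2957, 0.9921, -0.5540]
J₁: ẑ×o_n = [-0.9921, -0.2957, 0.0000], ω = ẑ
J2: z=[-0.9962, 0.0872, 0.0000] o=[0.0575, 0.6575, 0.4700] → [-0.0893, -1.0202, -0.3025, -0.9962, 0.0872, 0.0000]
J3: z=[-0.0560, -0.6403, -0.7660] o=[0.1023, 1.1688, 0.0393] → [0.2446, 0.2716, -0.2449, -0.0560, -0.6403, -0.7660]
q̇ = J⁺·V = [-0.8700, -0.3980, 0.8560]

-0.8700 -0.3980 0.8560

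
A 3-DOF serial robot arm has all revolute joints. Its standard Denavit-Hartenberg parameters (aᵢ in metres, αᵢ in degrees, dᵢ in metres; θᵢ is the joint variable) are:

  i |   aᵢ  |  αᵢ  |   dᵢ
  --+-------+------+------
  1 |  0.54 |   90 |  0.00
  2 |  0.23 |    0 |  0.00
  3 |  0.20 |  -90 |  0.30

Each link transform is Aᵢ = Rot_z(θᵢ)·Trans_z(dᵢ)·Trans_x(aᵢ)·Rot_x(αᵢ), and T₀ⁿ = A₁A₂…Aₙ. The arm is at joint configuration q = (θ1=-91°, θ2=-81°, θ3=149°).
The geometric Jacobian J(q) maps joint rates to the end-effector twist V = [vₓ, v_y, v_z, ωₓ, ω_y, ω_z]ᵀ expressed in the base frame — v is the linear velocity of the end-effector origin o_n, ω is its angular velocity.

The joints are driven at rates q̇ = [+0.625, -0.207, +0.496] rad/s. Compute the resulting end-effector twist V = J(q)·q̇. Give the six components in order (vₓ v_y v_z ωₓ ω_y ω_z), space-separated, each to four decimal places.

o_n = [-0.3113, -0.6456, -0.0417]
J₁: ẑ×o_n = [0.6456, -0.3113, 0.0000], ω = ẑ
J2: z=[-0.9998, 0.0175, 0.0000] o=[-0.0094, -0.5399, 0.0000] → [-0.0007, -0.0417, 0.1109, -0.9998, 0.0175, 0.0000]
J3: z=[-0.9998, 0.0175, 0.0000] o=[-0.0101, -0.5759, -0.2272] → [0.0032, 0.1854, 0.0749, -0.9998, 0.0175, 0.0000]
V = J·q̇ = [0.4052, -0.0940, 0.0142, -0.2890, 0.0050, 0.6250]

0.4052 -0.0940 0.0142 -0.2890 0.0050 0.6250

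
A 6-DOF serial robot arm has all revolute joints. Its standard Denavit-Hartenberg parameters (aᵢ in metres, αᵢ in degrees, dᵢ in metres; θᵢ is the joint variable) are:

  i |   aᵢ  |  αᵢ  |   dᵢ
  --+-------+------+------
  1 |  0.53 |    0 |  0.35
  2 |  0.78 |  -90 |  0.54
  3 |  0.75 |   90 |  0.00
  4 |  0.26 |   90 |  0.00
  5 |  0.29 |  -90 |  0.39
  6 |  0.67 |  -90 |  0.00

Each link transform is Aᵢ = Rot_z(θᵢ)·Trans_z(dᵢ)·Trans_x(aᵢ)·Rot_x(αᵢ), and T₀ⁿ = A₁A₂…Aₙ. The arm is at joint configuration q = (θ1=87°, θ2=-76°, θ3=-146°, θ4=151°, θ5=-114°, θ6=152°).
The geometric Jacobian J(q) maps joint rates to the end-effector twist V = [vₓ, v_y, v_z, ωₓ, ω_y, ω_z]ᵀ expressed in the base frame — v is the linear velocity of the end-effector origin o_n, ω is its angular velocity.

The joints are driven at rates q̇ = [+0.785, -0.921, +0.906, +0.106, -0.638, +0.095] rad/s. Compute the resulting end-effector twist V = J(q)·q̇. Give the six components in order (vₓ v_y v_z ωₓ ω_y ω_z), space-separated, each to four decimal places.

o_n = [0.2264, 0.8241, 0.9143]
J₁: ẑ×o_n = [-0.8241, 0.2264, 0.0000], ω = ẑ
J2: z=[0.0000, 0.0000, 1.0000] o=[0.0277, 0.5293, 0.3500] → [-0.2948, 0.1987, 0.0000, 0.0000, 0.0000, 1.0000]
J3: z=[-0.1908, 0.9816, 0.0000] o=[0.7934, 0.6781, 0.8900] → [0.0238, 0.0046, 0.5287, -0.1908, 0.9816, 0.0000]
J4: z=[-0.5489, -0.1067, -0.8290] o=[0.1831, 0.5595, 1.3094] → [0.2616, -0.2528, -0.1406, -0.5489, -0.1067, -0.8290]
J5: z=[-0.5614, 0.7819, 0.2711] o=[0.3441, 0.7192, 1.1822] → [-0.2379, -0.1823, 0.0331, -0.5614, 0.7819, 0.2711]
J6: z=[0.7890, 0.6045, -0.1096] o=[0.1975, 0.9799, 1.5653] → [-0.4106, 0.5105, -0.1404, 0.7890, 0.6045, -0.1096]
V = J·q̇ = [-0.2133, 0.1370, 0.4297, 0.2021, 0.4366, -0.4073]

-0.2133 0.1370 0.4297 0.2021 0.4366 -0.4073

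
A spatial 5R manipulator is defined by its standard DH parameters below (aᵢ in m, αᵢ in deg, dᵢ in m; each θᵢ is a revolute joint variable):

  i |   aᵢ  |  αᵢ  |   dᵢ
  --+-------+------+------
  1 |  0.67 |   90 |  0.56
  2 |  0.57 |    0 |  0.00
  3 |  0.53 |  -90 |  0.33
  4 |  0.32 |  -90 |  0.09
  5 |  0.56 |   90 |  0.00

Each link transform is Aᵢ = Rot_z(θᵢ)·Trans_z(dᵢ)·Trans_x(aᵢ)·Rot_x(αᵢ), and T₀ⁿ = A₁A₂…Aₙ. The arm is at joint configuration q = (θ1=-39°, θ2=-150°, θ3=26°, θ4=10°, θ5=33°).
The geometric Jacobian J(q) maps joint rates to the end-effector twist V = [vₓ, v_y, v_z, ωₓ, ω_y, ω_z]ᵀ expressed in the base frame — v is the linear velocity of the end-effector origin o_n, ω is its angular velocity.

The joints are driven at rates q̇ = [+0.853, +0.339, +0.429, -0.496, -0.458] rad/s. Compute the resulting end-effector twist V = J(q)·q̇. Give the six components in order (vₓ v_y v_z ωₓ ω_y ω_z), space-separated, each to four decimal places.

o_n = [-0.6911, 0.3115, -0.6889]
J₁: ẑ×o_n = [-0.3115, -0.6911, 0.0000], ω = ẑ
J2: z=[-0.6293, -0.7771, 0.0000] o=[0.5207, -0.4216, 0.5600] → [0.9706, -0.7859, -1.4031, -0.6293, -0.7771, 0.0000]
J3: z=[-0.6293, -0.7771, 0.0000] o=[0.1371, -0.1110, 0.2750] → [0.7491, -0.6066, -0.9095, -0.6293, -0.7771, 0.0000]
J4: z=[0.6443, -0.5217, -0.5592] o=[-0.3009, -0.1809, -0.1644] → [0.5490, 0.5561, 0.1137, 0.6443, -0.5217, -0.5592]
J5: z=[0.6952, 0.7042, 0.1440] o=[-0.3449, -0.0738, -0.4760] → [-0.2054, 0.0982, 0.5116, 0.6952, 0.7042, 0.1440]
V = J·q̇ = [0.2065, -1.4370, -1.1565, -1.1213, -0.6606, 1.0644]

0.2065 -1.4370 -1.1565 -1.1213 -0.6606 1.0644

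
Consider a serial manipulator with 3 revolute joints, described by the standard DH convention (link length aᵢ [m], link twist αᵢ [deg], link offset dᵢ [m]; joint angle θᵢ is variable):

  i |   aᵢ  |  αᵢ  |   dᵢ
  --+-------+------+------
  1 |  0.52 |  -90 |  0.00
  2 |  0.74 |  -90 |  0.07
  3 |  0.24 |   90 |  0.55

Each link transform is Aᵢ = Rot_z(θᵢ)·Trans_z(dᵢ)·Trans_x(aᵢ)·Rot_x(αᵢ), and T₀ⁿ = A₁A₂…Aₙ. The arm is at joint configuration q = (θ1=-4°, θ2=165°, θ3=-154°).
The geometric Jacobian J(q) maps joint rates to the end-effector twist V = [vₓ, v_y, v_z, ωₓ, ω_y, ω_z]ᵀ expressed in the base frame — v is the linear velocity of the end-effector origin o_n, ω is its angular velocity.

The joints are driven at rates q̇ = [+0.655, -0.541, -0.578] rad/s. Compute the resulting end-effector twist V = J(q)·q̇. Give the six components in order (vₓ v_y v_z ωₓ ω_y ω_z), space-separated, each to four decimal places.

-0.2839 -0.1897 -0.3352 0.1115 -0.5501 0.0967

o_n = [-0.1162, 0.1838, 0.3956]
J₁: ẑ×o_n = [-0.1838, -0.1162, 0.0000], ω = ẑ
J2: z=[0.0698, 0.9976, 0.0000] o=[0.5187, -0.0363, 0.0000] → [0.3946, -0.0276, 0.6488, 0.0698, 0.9976, 0.0000]
J3: z=[-0.2582, 0.0181, 0.9659] o=[-0.1894, 0.0834, -0.1915] → [-0.0863, 0.2223, -0.0272, -0.2582, 0.0181, 0.9659]
V = J·q̇ = [-0.2839, -0.1897, -0.3352, 0.1115, -0.5501, 0.0967]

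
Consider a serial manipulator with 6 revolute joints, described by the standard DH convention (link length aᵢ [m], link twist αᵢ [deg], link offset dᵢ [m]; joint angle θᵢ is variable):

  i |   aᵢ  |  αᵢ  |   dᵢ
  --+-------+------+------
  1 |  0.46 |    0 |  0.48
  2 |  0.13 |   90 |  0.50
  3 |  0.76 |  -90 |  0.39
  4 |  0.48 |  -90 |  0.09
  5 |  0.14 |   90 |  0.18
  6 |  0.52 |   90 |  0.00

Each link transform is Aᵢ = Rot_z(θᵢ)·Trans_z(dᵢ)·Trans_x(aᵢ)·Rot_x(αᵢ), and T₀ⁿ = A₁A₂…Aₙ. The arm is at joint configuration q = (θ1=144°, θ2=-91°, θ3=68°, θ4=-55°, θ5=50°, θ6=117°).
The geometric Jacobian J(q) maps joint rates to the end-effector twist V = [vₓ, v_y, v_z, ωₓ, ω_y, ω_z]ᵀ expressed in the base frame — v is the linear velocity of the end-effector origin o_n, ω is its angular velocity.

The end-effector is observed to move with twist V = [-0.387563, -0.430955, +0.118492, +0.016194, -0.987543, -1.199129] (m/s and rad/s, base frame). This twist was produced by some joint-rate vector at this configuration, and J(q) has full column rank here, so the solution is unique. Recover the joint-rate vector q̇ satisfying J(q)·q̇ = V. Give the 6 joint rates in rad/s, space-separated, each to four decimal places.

o_n = [0.2494, 0.4910, 2.4570]
J₁: ẑ×o_n = [-0.4910, 0.2494, 0.0000], ω = ẑ
J2: z=[0.0000, 0.0000, 1.0000] o=[-0.3721, 0.2704, 0.4800] → [-0.2207, 0.6216, 0.0000, 0.0000, 0.0000, 1.0000]
J3: z=[0.7986, -0.6018, 0.0000] o=[-0.2939, 0.3742, 0.9800] → [-0.8889, -1.1796, 0.4203, 0.7986, -0.6018, 0.0000]
J4: z=[-0.5580, -0.7405, 0.3746] o=[0.1889, 0.3669, 1.6847] → [-0.6184, 0.4536, -0.0245, -0.5580, -0.7405, 0.3746]
J5: z=[-0.2734, 0.5903, 0.7595] o=[0.5148, 0.1460, 1.9736] → [0.0232, -0.0694, 0.0623, -0.2734, 0.5903, 0.7595]
J6: z=[0.2415, -0.7222, 0.6482] o=[0.5959, 0.3027, 2.1180] → [-0.3668, -0.3064, -0.2047, 0.2415, -0.7222, 0.6482]
q̇ = J⁺·V = [-0.4410, -0.4950, 0.3490, 0.7040, -0.5870, -0.1250]

-0.4410 -0.4950 0.3490 0.7040 -0.5870 -0.1250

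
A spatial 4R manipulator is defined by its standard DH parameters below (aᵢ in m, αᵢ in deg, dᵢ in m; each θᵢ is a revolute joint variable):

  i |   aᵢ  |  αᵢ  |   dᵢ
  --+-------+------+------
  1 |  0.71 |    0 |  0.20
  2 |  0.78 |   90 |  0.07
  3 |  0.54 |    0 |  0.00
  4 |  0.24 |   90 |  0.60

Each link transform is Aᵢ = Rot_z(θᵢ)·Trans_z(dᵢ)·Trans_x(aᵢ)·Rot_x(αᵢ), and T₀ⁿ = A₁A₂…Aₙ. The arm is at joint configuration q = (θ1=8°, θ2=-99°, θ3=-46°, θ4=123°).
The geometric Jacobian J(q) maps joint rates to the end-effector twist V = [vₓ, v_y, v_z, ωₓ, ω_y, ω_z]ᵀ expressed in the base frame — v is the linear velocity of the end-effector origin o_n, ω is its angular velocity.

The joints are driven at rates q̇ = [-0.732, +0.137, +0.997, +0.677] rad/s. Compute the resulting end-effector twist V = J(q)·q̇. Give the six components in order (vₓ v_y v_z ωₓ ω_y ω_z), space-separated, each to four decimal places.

-0.6407 -0.1410 0.4644 -1.6737 0.0292 -0.5950

o_n = [0.0821, -1.0996, 0.1154]
J₁: ẑ×o_n = [1.0996, 0.0821, -0.0000], ω = ẑ
J2: z=[0.0000, 0.0000, 1.0000] o=[0.7031, 0.0988, 0.2000] → [1.1984, -0.6210, 0.0000, 0.0000, 0.0000, 1.0000]
J3: z=[-0.9998, 0.0175, 0.0000] o=[0.6895, -0.6811, 0.2700] → [-0.0027, -0.1546, 0.4291, -0.9998, 0.0175, 0.0000]
J4: z=[-0.9998, 0.0175, 0.0000] o=[0.6829, -1.0561, -0.1184] → [0.0041, 0.2338, 0.0540, -0.9998, 0.0175, 0.0000]
V = J·q̇ = [-0.6407, -0.1410, 0.4644, -1.6737, 0.0292, -0.5950]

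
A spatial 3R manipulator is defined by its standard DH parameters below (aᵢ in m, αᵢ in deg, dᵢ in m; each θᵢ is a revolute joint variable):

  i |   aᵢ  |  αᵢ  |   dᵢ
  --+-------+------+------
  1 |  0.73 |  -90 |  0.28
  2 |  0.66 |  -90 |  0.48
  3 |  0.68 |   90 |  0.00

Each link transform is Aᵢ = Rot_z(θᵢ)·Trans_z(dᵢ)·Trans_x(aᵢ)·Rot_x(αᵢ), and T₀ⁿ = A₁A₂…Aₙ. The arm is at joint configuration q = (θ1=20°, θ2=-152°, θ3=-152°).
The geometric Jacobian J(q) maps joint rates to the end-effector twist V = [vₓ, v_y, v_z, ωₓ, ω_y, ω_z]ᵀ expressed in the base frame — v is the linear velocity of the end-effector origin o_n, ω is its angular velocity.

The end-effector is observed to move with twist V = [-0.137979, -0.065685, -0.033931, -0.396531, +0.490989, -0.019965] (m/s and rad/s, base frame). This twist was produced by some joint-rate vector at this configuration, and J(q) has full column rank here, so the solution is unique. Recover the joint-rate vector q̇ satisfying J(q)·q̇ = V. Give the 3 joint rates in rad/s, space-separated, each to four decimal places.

0.3650 0.5970 -0.4360

o_n = [0.3632, 0.9827, 0.3080]
J₁: ẑ×o_n = [-0.9827, 0.3632, 0.0000], ω = ẑ
J2: z=[-0.3420, 0.9397, 0.0000] o=[0.6860, 0.2497, 0.2800] → [0.0263, 0.0096, 0.0526, -0.3420, 0.9397, 0.0000]
J3: z=[0.4412, 0.1606, 0.8829] o=[-0.0258, 0.5014, 0.5899] → [-0.4702, 0.4678, 0.1499, 0.4412, 0.1606, 0.8829]
q̇ = J⁺·V = [0.3650, 0.5970, -0.4360]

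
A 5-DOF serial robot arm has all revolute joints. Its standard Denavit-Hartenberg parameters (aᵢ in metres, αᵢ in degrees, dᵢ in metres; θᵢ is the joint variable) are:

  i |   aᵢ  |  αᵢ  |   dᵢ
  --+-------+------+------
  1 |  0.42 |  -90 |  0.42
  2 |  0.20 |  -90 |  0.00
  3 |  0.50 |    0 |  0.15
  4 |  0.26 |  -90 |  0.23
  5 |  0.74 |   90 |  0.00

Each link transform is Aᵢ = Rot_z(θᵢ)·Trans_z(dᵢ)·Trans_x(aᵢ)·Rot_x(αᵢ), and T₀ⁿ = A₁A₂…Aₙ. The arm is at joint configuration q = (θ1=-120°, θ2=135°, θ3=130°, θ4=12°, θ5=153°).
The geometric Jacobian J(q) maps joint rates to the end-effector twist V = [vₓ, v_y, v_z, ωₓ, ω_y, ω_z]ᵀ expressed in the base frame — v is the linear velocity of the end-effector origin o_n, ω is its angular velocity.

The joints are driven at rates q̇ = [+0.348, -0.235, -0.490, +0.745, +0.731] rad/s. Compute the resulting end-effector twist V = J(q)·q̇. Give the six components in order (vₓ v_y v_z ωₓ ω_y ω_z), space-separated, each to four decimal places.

o_n = [-0.2449, -0.1498, 0.3145]
J₁: ẑ×o_n = [0.1498, -0.2449, 0.0000], ω = ẑ
J2: z=[0.8660, -0.5000, 0.0000] o=[-0.2100, -0.3637, 0.4200] → [0.0528, 0.0914, 0.1678, 0.8660, -0.5000, 0.0000]
J3: z=[0.3536, 0.6124, 0.7071] o=[-0.1393, -0.2413, 0.2786] → [-0.0427, -0.0873, 0.0970, 0.3536, 0.6124, 0.7071]
J4: z=[0.3536, 0.6124, 0.7071] o=[-0.5316, -0.1547, 0.6119] → [-0.1856, 0.3079, -0.1739, 0.3536, 0.6124, 0.7071]
J5: z=[0.4648, -0.7710, 0.4353] o=[-0.6613, -0.0593, 0.9194] → [0.5058, 0.4625, 0.2790, 0.4648, -0.7710, 0.4353]
V = J·q̇ = [0.2921, 0.5036, -0.0125, 0.2264, -0.2900, 0.8465]

0.2921 0.5036 -0.0125 0.2264 -0.2900 0.8465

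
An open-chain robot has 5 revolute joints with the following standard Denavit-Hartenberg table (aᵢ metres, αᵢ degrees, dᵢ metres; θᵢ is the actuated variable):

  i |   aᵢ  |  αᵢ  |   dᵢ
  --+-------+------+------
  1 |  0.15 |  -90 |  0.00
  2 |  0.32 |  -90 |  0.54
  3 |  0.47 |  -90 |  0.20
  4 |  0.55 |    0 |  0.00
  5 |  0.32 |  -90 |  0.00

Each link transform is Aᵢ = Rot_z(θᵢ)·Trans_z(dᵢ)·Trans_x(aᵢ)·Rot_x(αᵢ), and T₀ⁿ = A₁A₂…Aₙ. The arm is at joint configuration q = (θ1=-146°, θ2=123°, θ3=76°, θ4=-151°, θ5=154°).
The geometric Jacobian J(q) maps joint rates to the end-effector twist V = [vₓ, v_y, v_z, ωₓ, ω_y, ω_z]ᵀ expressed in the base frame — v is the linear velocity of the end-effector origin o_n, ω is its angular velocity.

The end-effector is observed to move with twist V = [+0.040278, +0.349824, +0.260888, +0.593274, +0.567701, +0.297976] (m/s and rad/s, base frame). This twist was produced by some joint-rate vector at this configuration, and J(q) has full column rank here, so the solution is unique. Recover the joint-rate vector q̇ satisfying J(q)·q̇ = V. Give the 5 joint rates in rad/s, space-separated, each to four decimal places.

0.0790 -0.2030 0.7980 0.6520 -0.9170

o_n = [0.5012, 0.0478, -0.0859]
J₁: ẑ×o_n = [-0.0478, 0.5012, 0.0000], ω = ẑ
J2: z=[0.5592, -0.8290, 0.0000] o=[-0.1244, -0.0839, 0.0000] → [0.0712, 0.0481, 0.5923, 0.5592, -0.8290, 0.0000]
J3: z=[0.6953, 0.4690, 0.5446] o=[0.3221, -0.4341, -0.2684] → [-0.1769, -0.0293, 0.2511, 0.6953, 0.4690, 0.5446]
J4: z=[-0.5734, -0.0949, 0.8138] o=[0.2575, 0.0724, -0.2548] → [0.0040, 0.2952, 0.0372, -0.5734, -0.0949, 0.8138]
J5: z=[-0.5734, -0.0949, 0.8138] o=[0.6513, -0.2249, -0.0120] → [-0.2149, -0.1646, -0.1706, -0.5734, -0.0949, 0.8138]
q̇ = J⁺·V = [0.0790, -0.2030, 0.7980, 0.6520, -0.9170]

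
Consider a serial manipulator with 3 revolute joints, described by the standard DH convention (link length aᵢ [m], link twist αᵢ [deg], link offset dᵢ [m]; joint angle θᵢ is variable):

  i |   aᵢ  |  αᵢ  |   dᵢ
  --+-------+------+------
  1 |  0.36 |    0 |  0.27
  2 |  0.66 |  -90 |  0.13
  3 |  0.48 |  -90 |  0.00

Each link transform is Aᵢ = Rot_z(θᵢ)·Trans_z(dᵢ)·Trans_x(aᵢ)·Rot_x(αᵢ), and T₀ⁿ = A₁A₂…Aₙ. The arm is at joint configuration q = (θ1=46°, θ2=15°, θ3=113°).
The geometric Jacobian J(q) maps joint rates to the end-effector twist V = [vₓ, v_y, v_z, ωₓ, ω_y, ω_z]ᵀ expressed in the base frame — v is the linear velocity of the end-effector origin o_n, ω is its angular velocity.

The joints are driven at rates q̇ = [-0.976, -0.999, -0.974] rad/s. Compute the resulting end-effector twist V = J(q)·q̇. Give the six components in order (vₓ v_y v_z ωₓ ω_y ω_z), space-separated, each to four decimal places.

o_n = [0.4791, 0.6722, -0.0418]
J₁: ẑ×o_n = [-0.6722, 0.4791, 0.0000], ω = ẑ
J2: z=[0.0000, 0.0000, 1.0000] o=[0.2501, 0.2590, 0.2700] → [-0.4132, 0.2290, 0.0000, 0.0000, 0.0000, 1.0000]
J3: z=[-0.8746, 0.4848, 0.0000] o=[0.5701, 0.8362, 0.4000] → [-0.2142, -0.3864, 0.1876, -0.8746, 0.4848, 0.0000]
V = J·q̇ = [1.2775, -0.3200, -0.1827, 0.8519, -0.4722, -1.9750]

1.2775 -0.3200 -0.1827 0.8519 -0.4722 -1.9750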